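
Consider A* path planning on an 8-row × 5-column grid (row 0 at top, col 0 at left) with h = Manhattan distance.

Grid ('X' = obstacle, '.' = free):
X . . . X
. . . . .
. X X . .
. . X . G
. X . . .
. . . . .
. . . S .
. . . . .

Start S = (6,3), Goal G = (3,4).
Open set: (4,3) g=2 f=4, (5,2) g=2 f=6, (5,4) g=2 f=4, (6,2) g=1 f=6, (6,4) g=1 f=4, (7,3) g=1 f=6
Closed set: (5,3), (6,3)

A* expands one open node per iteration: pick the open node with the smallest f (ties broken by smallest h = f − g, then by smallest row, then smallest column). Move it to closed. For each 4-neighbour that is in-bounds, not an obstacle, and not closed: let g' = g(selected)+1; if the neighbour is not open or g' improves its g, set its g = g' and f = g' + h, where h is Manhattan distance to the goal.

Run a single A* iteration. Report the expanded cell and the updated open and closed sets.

expanded=(4,3); open=[(3,3) g=3 f=4, (4,2) g=3 f=6, (4,4) g=3 f=4, (5,2) g=2 f=6, (5,4) g=2 f=4, (6,2) g=1 f=6, (6,4) g=1 f=4, (7,3) g=1 f=6]; closed=[(4,3), (5,3), (6,3)]

step 1: expand (4,3) (f=4, h=2) → closed; open now [(3,3) g=3 f=4, (4,2) g=3 f=6, (4,4) g=3 f=4, (5,2) g=2 f=6, (5,4) g=2 f=4, (6,2) g=1 f=6, (6,4) g=1 f=4, (7,3) g=1 f=6]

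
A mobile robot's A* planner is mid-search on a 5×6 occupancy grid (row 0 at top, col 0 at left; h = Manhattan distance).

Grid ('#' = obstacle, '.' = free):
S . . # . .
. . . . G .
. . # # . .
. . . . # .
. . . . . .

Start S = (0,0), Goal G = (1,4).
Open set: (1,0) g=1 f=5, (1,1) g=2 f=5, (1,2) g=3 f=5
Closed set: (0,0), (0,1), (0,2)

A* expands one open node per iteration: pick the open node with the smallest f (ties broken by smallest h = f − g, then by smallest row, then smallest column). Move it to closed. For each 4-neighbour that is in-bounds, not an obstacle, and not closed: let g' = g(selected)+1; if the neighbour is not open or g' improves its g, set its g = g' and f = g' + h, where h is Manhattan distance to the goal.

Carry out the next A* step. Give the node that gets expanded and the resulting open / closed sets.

step 1: expand (1,2) (f=5, h=2) → closed; open now [(1,0) g=1 f=5, (1,1) g=2 f=5, (1,3) g=4 f=5]

expanded=(1,2); open=[(1,0) g=1 f=5, (1,1) g=2 f=5, (1,3) g=4 f=5]; closed=[(0,0), (0,1), (0,2), (1,2)]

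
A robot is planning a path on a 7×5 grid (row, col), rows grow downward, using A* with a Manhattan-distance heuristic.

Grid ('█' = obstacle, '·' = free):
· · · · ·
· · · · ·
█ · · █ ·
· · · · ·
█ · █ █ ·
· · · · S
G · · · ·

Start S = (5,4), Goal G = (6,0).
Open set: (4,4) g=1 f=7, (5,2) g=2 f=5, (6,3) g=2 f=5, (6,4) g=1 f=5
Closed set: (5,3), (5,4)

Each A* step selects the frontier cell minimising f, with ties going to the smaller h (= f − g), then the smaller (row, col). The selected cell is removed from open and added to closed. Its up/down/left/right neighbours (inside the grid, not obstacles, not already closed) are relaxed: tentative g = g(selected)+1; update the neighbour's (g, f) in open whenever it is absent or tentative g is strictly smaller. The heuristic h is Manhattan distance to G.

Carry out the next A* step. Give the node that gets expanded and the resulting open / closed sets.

expanded=(5,2); open=[(4,4) g=1 f=7, (5,1) g=3 f=5, (6,2) g=3 f=5, (6,3) g=2 f=5, (6,4) g=1 f=5]; closed=[(5,2), (5,3), (5,4)]

step 1: expand (5,2) (f=5, h=3) → closed; open now [(4,4) g=1 f=7, (5,1) g=3 f=5, (6,2) g=3 f=5, (6,3) g=2 f=5, (6,4) g=1 f=5]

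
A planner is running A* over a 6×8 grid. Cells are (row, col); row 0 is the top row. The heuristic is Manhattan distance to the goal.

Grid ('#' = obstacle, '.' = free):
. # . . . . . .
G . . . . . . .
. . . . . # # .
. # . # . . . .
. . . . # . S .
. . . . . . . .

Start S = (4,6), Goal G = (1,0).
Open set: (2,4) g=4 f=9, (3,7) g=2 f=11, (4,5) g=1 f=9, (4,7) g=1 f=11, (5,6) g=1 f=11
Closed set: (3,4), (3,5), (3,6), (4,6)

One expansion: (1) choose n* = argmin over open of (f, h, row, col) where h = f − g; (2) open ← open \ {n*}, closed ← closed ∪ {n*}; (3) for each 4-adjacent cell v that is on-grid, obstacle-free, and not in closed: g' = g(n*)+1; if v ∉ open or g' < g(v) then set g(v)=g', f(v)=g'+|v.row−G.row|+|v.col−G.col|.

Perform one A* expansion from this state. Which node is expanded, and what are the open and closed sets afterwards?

step 1: expand (2,4) (f=9, h=5) → closed; open now [(1,4) g=5 f=9, (2,3) g=5 f=9, (3,7) g=2 f=11, (4,5) g=1 f=9, (4,7) g=1 f=11, (5,6) g=1 f=11]

expanded=(2,4); open=[(1,4) g=5 f=9, (2,3) g=5 f=9, (3,7) g=2 f=11, (4,5) g=1 f=9, (4,7) g=1 f=11, (5,6) g=1 f=11]; closed=[(2,4), (3,4), (3,5), (3,6), (4,6)]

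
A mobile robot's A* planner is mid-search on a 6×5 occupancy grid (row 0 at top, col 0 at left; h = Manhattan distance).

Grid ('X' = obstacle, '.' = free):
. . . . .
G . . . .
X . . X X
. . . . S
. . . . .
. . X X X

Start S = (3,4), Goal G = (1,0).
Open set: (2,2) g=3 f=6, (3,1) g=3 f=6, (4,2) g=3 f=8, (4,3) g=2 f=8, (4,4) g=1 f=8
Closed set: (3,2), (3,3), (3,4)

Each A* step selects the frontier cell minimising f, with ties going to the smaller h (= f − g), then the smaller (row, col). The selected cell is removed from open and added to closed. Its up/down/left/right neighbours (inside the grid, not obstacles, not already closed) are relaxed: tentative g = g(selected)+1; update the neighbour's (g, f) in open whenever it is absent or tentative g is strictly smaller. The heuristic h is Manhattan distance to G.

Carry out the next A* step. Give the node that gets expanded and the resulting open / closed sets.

expanded=(2,2); open=[(1,2) g=4 f=6, (2,1) g=4 f=6, (3,1) g=3 f=6, (4,2) g=3 f=8, (4,3) g=2 f=8, (4,4) g=1 f=8]; closed=[(2,2), (3,2), (3,3), (3,4)]

step 1: expand (2,2) (f=6, h=3) → closed; open now [(1,2) g=4 f=6, (2,1) g=4 f=6, (3,1) g=3 f=6, (4,2) g=3 f=8, (4,3) g=2 f=8, (4,4) g=1 f=8]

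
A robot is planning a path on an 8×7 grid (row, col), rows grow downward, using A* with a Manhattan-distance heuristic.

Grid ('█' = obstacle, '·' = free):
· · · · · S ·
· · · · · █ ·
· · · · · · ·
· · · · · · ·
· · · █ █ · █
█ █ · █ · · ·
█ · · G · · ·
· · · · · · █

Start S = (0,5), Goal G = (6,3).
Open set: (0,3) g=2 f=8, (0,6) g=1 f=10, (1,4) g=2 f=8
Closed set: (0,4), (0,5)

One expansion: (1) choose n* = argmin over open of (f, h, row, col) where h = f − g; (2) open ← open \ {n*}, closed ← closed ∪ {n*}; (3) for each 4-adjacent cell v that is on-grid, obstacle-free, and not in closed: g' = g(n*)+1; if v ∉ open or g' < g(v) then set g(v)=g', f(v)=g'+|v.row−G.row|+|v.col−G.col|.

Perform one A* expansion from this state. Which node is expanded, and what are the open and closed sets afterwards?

expanded=(0,3); open=[(0,2) g=3 f=10, (0,6) g=1 f=10, (1,3) g=3 f=8, (1,4) g=2 f=8]; closed=[(0,3), (0,4), (0,5)]

step 1: expand (0,3) (f=8, h=6) → closed; open now [(0,2) g=3 f=10, (0,6) g=1 f=10, (1,3) g=3 f=8, (1,4) g=2 f=8]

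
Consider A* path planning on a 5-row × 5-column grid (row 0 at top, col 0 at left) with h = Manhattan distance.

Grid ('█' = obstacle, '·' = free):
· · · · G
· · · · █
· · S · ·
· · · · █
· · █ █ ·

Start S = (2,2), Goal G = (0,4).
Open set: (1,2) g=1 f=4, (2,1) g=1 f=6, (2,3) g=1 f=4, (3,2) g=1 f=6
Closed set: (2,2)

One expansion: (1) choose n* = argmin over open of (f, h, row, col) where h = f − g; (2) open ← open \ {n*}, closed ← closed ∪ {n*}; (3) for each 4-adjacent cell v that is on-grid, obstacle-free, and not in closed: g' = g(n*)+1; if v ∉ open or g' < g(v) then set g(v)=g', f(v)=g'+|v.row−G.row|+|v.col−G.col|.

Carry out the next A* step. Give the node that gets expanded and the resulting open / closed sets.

step 1: expand (1,2) (f=4, h=3) → closed; open now [(0,2) g=2 f=4, (1,1) g=2 f=6, (1,3) g=2 f=4, (2,1) g=1 f=6, (2,3) g=1 f=4, (3,2) g=1 f=6]

expanded=(1,2); open=[(0,2) g=2 f=4, (1,1) g=2 f=6, (1,3) g=2 f=4, (2,1) g=1 f=6, (2,3) g=1 f=4, (3,2) g=1 f=6]; closed=[(1,2), (2,2)]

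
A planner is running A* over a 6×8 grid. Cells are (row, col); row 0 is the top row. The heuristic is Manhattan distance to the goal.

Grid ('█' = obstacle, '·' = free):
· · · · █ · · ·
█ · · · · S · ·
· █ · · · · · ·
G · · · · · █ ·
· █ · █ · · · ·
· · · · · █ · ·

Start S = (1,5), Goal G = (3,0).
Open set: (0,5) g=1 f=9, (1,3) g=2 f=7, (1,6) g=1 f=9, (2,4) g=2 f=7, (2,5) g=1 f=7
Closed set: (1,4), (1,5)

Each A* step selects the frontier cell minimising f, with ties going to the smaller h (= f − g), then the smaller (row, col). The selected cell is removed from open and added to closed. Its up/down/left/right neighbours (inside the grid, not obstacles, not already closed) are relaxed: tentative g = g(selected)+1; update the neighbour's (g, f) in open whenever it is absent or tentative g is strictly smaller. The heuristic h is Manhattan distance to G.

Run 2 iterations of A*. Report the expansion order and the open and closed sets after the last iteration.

order=[(1,3) → (1,2)]; open=[(0,2) g=4 f=9, (0,3) g=3 f=9, (0,5) g=1 f=9, (1,1) g=4 f=7, (1,6) g=1 f=9, (2,2) g=4 f=7, (2,3) g=3 f=7, (2,4) g=2 f=7, (2,5) g=1 f=7]; closed=[(1,2), (1,3), (1,4), (1,5)]

step 1: expand (1,3) (f=7, h=5) → closed; open now [(0,3) g=3 f=9, (0,5) g=1 f=9, (1,2) g=3 f=7, (1,6) g=1 f=9, (2,3) g=3 f=7, (2,4) g=2 f=7, (2,5) g=1 f=7]
step 2: expand (1,2) (f=7, h=4) → closed; open now [(0,2) g=4 f=9, (0,3) g=3 f=9, (0,5) g=1 f=9, (1,1) g=4 f=7, (1,6) g=1 f=9, (2,2) g=4 f=7, (2,3) g=3 f=7, (2,4) g=2 f=7, (2,5) g=1 f=7]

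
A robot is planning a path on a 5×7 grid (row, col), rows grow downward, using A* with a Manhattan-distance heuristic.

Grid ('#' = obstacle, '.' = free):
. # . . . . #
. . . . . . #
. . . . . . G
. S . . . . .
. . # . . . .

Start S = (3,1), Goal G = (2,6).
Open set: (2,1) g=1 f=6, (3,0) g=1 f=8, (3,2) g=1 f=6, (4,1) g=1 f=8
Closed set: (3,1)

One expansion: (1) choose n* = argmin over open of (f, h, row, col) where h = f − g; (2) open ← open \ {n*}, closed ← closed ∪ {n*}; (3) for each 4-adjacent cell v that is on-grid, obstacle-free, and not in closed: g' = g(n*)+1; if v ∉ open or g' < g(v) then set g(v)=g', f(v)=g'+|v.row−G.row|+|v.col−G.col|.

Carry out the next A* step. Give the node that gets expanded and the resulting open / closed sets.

expanded=(2,1); open=[(1,1) g=2 f=8, (2,0) g=2 f=8, (2,2) g=2 f=6, (3,0) g=1 f=8, (3,2) g=1 f=6, (4,1) g=1 f=8]; closed=[(2,1), (3,1)]

step 1: expand (2,1) (f=6, h=5) → closed; open now [(1,1) g=2 f=8, (2,0) g=2 f=8, (2,2) g=2 f=6, (3,0) g=1 f=8, (3,2) g=1 f=6, (4,1) g=1 f=8]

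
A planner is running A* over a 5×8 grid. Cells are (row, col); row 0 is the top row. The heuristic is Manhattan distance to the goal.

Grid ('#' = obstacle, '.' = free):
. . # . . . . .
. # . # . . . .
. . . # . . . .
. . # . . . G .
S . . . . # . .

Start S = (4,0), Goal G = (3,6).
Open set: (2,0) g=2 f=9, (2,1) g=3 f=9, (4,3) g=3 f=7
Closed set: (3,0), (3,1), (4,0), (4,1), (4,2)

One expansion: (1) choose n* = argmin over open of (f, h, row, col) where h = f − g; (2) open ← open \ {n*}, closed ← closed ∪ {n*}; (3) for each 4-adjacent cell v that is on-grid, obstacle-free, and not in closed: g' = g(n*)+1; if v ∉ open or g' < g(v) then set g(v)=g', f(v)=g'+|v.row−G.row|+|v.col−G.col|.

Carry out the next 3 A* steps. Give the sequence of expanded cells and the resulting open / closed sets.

step 1: expand (4,3) (f=7, h=4) → closed; open now [(2,0) g=2 f=9, (2,1) g=3 f=9, (3,3) g=4 f=7, (4,4) g=4 f=7]
step 2: expand (3,3) (f=7, h=3) → closed; open now [(2,0) g=2 f=9, (2,1) g=3 f=9, (3,4) g=5 f=7, (4,4) g=4 f=7]
step 3: expand (3,4) (f=7, h=2) → closed; open now [(2,0) g=2 f=9, (2,1) g=3 f=9, (2,4) g=6 f=9, (3,5) g=6 f=7, (4,4) g=4 f=7]

order=[(4,3) → (3,3) → (3,4)]; open=[(2,0) g=2 f=9, (2,1) g=3 f=9, (2,4) g=6 f=9, (3,5) g=6 f=7, (4,4) g=4 f=7]; closed=[(3,0), (3,1), (3,3), (3,4), (4,0), (4,1), (4,2), (4,3)]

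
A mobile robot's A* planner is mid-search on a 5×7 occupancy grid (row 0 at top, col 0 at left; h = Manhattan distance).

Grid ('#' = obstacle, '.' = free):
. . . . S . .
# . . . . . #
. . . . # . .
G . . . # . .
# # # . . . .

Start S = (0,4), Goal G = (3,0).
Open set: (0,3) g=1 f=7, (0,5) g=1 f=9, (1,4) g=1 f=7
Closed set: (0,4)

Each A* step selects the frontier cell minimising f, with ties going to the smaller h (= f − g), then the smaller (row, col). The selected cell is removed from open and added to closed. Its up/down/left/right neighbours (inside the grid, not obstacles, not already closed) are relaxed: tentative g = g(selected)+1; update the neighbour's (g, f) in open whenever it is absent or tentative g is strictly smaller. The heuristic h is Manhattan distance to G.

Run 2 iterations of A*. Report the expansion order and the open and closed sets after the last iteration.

step 1: expand (0,3) (f=7, h=6) → closed; open now [(0,2) g=2 f=7, (0,5) g=1 f=9, (1,3) g=2 f=7, (1,4) g=1 f=7]
step 2: expand (0,2) (f=7, h=5) → closed; open now [(0,1) g=3 f=7, (0,5) g=1 f=9, (1,2) g=3 f=7, (1,3) g=2 f=7, (1,4) g=1 f=7]

order=[(0,3) → (0,2)]; open=[(0,1) g=3 f=7, (0,5) g=1 f=9, (1,2) g=3 f=7, (1,3) g=2 f=7, (1,4) g=1 f=7]; closed=[(0,2), (0,3), (0,4)]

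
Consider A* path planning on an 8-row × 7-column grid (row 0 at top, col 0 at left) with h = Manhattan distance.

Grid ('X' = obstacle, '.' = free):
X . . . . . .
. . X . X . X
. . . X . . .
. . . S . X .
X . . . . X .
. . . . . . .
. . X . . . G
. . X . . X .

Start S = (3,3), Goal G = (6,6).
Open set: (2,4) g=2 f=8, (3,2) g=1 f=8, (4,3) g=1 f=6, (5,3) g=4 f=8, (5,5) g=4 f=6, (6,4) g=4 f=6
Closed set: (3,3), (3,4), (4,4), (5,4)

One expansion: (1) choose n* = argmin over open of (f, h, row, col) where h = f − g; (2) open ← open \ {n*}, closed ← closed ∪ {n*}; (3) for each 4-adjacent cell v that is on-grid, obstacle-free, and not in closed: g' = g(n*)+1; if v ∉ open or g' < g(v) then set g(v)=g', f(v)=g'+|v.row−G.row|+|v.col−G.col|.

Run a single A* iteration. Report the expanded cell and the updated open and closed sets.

step 1: expand (5,5) (f=6, h=2) → closed; open now [(2,4) g=2 f=8, (3,2) g=1 f=8, (4,3) g=1 f=6, (5,3) g=4 f=8, (5,6) g=5 f=6, (6,4) g=4 f=6, (6,5) g=5 f=6]

expanded=(5,5); open=[(2,4) g=2 f=8, (3,2) g=1 f=8, (4,3) g=1 f=6, (5,3) g=4 f=8, (5,6) g=5 f=6, (6,4) g=4 f=6, (6,5) g=5 f=6]; closed=[(3,3), (3,4), (4,4), (5,4), (5,5)]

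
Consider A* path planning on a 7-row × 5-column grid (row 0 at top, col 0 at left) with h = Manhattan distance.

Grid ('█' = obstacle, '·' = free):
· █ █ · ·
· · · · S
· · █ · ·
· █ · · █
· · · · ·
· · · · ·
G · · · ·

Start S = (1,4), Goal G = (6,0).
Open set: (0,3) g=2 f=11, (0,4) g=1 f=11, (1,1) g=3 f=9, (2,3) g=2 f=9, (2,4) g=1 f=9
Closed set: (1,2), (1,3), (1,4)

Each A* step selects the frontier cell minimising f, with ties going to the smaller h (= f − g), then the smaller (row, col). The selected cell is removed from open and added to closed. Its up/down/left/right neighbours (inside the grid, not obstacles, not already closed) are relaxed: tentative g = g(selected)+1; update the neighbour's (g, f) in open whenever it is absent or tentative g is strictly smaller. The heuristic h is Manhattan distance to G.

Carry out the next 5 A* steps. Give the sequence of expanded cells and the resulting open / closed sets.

order=[(1,1) → (1,0) → (2,0) → (3,0) → (4,0)]; open=[(0,0) g=5 f=11, (0,3) g=2 f=11, (0,4) g=1 f=11, (2,1) g=4 f=9, (2,3) g=2 f=9, (2,4) g=1 f=9, (4,1) g=8 f=11, (5,0) g=8 f=9]; closed=[(1,0), (1,1), (1,2), (1,3), (1,4), (2,0), (3,0), (4,0)]

step 1: expand (1,1) (f=9, h=6) → closed; open now [(0,3) g=2 f=11, (0,4) g=1 f=11, (1,0) g=4 f=9, (2,1) g=4 f=9, (2,3) g=2 f=9, (2,4) g=1 f=9]
step 2: expand (1,0) (f=9, h=5) → closed; open now [(0,0) g=5 f=11, (0,3) g=2 f=11, (0,4) g=1 f=11, (2,0) g=5 f=9, (2,1) g=4 f=9, (2,3) g=2 f=9, (2,4) g=1 f=9]
step 3: expand (2,0) (f=9, h=4) → closed; open now [(0,0) g=5 f=11, (0,3) g=2 f=11, (0,4) g=1 f=11, (2,1) g=4 f=9, (2,3) g=2 f=9, (2,4) g=1 f=9, (3,0) g=6 f=9]
step 4: expand (3,0) (f=9, h=3) → closed; open now [(0,0) g=5 f=11, (0,3) g=2 f=11, (0,4) g=1 f=11, (2,1) g=4 f=9, (2,3) g=2 f=9, (2,4) g=1 f=9, (4,0) g=7 f=9]
step 5: expand (4,0) (f=9, h=2) → closed; open now [(0,0) g=5 f=11, (0,3) g=2 f=11, (0,4) g=1 f=11, (2,1) g=4 f=9, (2,3) g=2 f=9, (2,4) g=1 f=9, (4,1) g=8 f=11, (5,0) g=8 f=9]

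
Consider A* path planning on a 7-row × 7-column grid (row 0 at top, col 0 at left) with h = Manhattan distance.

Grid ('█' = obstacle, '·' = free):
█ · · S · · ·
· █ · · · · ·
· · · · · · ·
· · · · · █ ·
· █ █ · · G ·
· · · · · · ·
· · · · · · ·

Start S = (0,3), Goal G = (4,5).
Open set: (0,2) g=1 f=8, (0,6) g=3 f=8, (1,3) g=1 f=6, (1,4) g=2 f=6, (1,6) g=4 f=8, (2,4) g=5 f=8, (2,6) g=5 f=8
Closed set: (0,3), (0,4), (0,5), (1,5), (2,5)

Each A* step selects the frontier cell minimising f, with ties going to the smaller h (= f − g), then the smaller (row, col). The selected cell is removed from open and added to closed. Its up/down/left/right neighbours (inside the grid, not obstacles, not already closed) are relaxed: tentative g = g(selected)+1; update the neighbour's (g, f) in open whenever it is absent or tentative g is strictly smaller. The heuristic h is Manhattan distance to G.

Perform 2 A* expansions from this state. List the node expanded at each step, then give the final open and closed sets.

step 1: expand (1,4) (f=6, h=4) → closed; open now [(0,2) g=1 f=8, (0,6) g=3 f=8, (1,3) g=1 f=6, (1,6) g=4 f=8, (2,4) g=3 f=6, (2,6) g=5 f=8]
step 2: expand (2,4) (f=6, h=3) → closed; open now [(0,2) g=1 f=8, (0,6) g=3 f=8, (1,3) g=1 f=6, (1,6) g=4 f=8, (2,3) g=4 f=8, (2,6) g=5 f=8, (3,4) g=4 f=6]

order=[(1,4) → (2,4)]; open=[(0,2) g=1 f=8, (0,6) g=3 f=8, (1,3) g=1 f=6, (1,6) g=4 f=8, (2,3) g=4 f=8, (2,6) g=5 f=8, (3,4) g=4 f=6]; closed=[(0,3), (0,4), (0,5), (1,4), (1,5), (2,4), (2,5)]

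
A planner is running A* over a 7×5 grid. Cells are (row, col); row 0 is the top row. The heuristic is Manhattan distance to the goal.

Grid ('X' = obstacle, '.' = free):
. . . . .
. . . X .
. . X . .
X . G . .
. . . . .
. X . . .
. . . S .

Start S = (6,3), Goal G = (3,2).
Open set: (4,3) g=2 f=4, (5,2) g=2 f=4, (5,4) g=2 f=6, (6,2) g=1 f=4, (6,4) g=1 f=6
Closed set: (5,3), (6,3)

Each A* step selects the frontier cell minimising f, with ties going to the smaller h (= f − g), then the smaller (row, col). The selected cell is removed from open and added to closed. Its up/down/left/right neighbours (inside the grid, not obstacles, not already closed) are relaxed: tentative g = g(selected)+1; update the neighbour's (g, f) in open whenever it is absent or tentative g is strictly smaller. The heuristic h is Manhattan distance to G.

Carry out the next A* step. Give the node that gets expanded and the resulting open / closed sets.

step 1: expand (4,3) (f=4, h=2) → closed; open now [(3,3) g=3 f=4, (4,2) g=3 f=4, (4,4) g=3 f=6, (5,2) g=2 f=4, (5,4) g=2 f=6, (6,2) g=1 f=4, (6,4) g=1 f=6]

expanded=(4,3); open=[(3,3) g=3 f=4, (4,2) g=3 f=4, (4,4) g=3 f=6, (5,2) g=2 f=4, (5,4) g=2 f=6, (6,2) g=1 f=4, (6,4) g=1 f=6]; closed=[(4,3), (5,3), (6,3)]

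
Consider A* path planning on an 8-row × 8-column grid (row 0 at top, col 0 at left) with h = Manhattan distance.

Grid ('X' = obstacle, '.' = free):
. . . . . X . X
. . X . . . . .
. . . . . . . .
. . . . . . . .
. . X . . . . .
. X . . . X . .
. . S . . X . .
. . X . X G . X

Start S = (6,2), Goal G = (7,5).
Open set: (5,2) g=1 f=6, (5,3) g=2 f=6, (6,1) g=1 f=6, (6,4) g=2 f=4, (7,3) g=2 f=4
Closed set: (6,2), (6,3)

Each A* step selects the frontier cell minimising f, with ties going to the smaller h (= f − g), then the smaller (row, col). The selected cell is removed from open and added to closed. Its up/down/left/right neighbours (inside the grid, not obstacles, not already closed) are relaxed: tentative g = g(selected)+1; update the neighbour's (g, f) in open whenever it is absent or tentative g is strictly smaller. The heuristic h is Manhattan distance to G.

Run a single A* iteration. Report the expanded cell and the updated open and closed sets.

step 1: expand (6,4) (f=4, h=2) → closed; open now [(5,2) g=1 f=6, (5,3) g=2 f=6, (5,4) g=3 f=6, (6,1) g=1 f=6, (7,3) g=2 f=4]

expanded=(6,4); open=[(5,2) g=1 f=6, (5,3) g=2 f=6, (5,4) g=3 f=6, (6,1) g=1 f=6, (7,3) g=2 f=4]; closed=[(6,2), (6,3), (6,4)]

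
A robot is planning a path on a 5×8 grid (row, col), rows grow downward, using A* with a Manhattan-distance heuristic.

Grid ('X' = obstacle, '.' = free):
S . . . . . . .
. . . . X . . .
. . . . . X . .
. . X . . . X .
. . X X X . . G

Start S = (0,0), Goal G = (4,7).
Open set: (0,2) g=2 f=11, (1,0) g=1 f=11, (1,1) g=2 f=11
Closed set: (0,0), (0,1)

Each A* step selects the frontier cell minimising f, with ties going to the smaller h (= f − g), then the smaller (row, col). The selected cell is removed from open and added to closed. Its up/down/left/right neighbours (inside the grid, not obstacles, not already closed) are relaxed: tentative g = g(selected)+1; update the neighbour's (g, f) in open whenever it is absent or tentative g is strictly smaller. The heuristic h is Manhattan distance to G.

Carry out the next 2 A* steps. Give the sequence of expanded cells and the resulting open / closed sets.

order=[(0,2) → (0,3)]; open=[(0,4) g=4 f=11, (1,0) g=1 f=11, (1,1) g=2 f=11, (1,2) g=3 f=11, (1,3) g=4 f=11]; closed=[(0,0), (0,1), (0,2), (0,3)]

step 1: expand (0,2) (f=11, h=9) → closed; open now [(0,3) g=3 f=11, (1,0) g=1 f=11, (1,1) g=2 f=11, (1,2) g=3 f=11]
step 2: expand (0,3) (f=11, h=8) → closed; open now [(0,4) g=4 f=11, (1,0) g=1 f=11, (1,1) g=2 f=11, (1,2) g=3 f=11, (1,3) g=4 f=11]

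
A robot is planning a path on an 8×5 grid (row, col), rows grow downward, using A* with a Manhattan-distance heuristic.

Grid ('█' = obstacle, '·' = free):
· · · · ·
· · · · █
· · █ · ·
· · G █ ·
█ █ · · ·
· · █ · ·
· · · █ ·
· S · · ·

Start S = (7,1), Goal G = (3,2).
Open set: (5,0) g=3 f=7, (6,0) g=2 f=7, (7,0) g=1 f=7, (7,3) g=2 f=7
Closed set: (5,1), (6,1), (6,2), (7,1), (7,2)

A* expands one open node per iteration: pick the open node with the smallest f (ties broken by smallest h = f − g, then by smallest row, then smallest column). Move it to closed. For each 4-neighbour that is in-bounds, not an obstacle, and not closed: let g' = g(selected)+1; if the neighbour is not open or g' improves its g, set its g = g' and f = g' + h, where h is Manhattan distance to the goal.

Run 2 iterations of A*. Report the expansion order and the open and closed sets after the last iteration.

step 1: expand (5,0) (f=7, h=4) → closed; open now [(6,0) g=2 f=7, (7,0) g=1 f=7, (7,3) g=2 f=7]
step 2: expand (6,0) (f=7, h=5) → closed; open now [(7,0) g=1 f=7, (7,3) g=2 f=7]

order=[(5,0) → (6,0)]; open=[(7,0) g=1 f=7, (7,3) g=2 f=7]; closed=[(5,0), (5,1), (6,0), (6,1), (6,2), (7,1), (7,2)]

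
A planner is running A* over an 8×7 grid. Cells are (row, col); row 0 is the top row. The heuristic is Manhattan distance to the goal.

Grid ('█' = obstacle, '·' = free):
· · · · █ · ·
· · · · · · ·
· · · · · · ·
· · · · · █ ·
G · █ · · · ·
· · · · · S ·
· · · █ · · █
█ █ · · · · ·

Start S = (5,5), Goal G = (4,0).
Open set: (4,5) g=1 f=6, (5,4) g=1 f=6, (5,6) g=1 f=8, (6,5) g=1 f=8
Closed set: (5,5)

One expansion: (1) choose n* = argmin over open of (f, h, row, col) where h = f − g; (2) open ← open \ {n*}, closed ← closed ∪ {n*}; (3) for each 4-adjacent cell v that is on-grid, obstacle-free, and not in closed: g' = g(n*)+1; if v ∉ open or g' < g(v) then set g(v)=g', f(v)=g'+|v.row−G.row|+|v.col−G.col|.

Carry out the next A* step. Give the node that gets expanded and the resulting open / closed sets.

step 1: expand (4,5) (f=6, h=5) → closed; open now [(4,4) g=2 f=6, (4,6) g=2 f=8, (5,4) g=1 f=6, (5,6) g=1 f=8, (6,5) g=1 f=8]

expanded=(4,5); open=[(4,4) g=2 f=6, (4,6) g=2 f=8, (5,4) g=1 f=6, (5,6) g=1 f=8, (6,5) g=1 f=8]; closed=[(4,5), (5,5)]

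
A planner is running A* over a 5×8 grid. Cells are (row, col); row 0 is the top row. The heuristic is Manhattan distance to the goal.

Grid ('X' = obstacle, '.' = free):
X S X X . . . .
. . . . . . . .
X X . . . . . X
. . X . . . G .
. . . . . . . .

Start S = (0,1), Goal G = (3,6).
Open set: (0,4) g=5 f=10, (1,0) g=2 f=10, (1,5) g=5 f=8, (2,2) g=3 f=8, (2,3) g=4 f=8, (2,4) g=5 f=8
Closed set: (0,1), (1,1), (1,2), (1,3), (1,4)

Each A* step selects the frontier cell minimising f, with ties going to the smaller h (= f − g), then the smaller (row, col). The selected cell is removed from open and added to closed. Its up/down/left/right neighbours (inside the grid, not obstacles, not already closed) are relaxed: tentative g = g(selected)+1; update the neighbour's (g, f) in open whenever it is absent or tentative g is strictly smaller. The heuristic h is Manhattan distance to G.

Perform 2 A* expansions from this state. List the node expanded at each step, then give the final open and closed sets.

step 1: expand (1,5) (f=8, h=3) → closed; open now [(0,4) g=5 f=10, (0,5) g=6 f=10, (1,0) g=2 f=10, (1,6) g=6 f=8, (2,2) g=3 f=8, (2,3) g=4 f=8, (2,4) g=5 f=8, (2,5) g=6 f=8]
step 2: expand (1,6) (f=8, h=2) → closed; open now [(0,4) g=5 f=10, (0,5) g=6 f=10, (0,6) g=7 f=10, (1,0) g=2 f=10, (1,7) g=7 f=10, (2,2) g=3 f=8, (2,3) g=4 f=8, (2,4) g=5 f=8, (2,5) g=6 f=8, (2,6) g=7 f=8]

order=[(1,5) → (1,6)]; open=[(0,4) g=5 f=10, (0,5) g=6 f=10, (0,6) g=7 f=10, (1,0) g=2 f=10, (1,7) g=7 f=10, (2,2) g=3 f=8, (2,3) g=4 f=8, (2,4) g=5 f=8, (2,5) g=6 f=8, (2,6) g=7 f=8]; closed=[(0,1), (1,1), (1,2), (1,3), (1,4), (1,5), (1,6)]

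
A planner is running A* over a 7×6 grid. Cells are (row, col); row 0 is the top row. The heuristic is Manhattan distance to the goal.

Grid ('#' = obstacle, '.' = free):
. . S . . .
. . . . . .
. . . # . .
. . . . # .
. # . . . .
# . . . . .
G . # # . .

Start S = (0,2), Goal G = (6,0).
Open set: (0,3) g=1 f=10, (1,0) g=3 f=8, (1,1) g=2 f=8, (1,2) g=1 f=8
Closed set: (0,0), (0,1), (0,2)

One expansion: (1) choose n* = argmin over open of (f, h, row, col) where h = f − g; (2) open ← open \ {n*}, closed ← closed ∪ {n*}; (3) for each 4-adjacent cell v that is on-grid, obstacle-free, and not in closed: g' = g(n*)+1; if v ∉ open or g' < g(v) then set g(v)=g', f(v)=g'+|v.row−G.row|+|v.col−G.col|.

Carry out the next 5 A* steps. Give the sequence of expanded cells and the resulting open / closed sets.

order=[(1,0) → (2,0) → (3,0) → (4,0) → (1,1)]; open=[(0,3) g=1 f=10, (1,2) g=1 f=8, (2,1) g=3 f=8, (3,1) g=6 f=10]; closed=[(0,0), (0,1), (0,2), (1,0), (1,1), (2,0), (3,0), (4,0)]

step 1: expand (1,0) (f=8, h=5) → closed; open now [(0,3) g=1 f=10, (1,1) g=2 f=8, (1,2) g=1 f=8, (2,0) g=4 f=8]
step 2: expand (2,0) (f=8, h=4) → closed; open now [(0,3) g=1 f=10, (1,1) g=2 f=8, (1,2) g=1 f=8, (2,1) g=5 f=10, (3,0) g=5 f=8]
step 3: expand (3,0) (f=8, h=3) → closed; open now [(0,3) g=1 f=10, (1,1) g=2 f=8, (1,2) g=1 f=8, (2,1) g=5 f=10, (3,1) g=6 f=10, (4,0) g=6 f=8]
step 4: expand (4,0) (f=8, h=2) → closed; open now [(0,3) g=1 f=10, (1,1) g=2 f=8, (1,2) g=1 f=8, (2,1) g=5 f=10, (3,1) g=6 f=10]
step 5: expand (1,1) (f=8, h=6) → closed; open now [(0,3) g=1 f=10, (1,2) g=1 f=8, (2,1) g=3 f=8, (3,1) g=6 f=10]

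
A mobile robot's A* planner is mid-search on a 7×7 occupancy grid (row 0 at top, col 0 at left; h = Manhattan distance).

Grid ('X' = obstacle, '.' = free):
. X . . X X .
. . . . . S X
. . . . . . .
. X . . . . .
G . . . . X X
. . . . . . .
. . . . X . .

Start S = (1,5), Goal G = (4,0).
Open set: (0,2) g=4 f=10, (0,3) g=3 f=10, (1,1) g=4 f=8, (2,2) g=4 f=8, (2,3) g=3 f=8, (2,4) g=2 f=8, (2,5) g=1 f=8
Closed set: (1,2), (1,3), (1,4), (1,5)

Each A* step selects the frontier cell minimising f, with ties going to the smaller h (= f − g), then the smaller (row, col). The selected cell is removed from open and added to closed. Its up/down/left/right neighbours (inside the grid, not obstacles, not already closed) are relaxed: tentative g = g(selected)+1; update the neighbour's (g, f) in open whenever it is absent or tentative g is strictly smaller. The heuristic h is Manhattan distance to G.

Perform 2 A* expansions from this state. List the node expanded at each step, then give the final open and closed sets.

step 1: expand (1,1) (f=8, h=4) → closed; open now [(0,2) g=4 f=10, (0,3) g=3 f=10, (1,0) g=5 f=8, (2,1) g=5 f=8, (2,2) g=4 f=8, (2,3) g=3 f=8, (2,4) g=2 f=8, (2,5) g=1 f=8]
step 2: expand (1,0) (f=8, h=3) → closed; open now [(0,0) g=6 f=10, (0,2) g=4 f=10, (0,3) g=3 f=10, (2,0) g=6 f=8, (2,1) g=5 f=8, (2,2) g=4 f=8, (2,3) g=3 f=8, (2,4) g=2 f=8, (2,5) g=1 f=8]

order=[(1,1) → (1,0)]; open=[(0,0) g=6 f=10, (0,2) g=4 f=10, (0,3) g=3 f=10, (2,0) g=6 f=8, (2,1) g=5 f=8, (2,2) g=4 f=8, (2,3) g=3 f=8, (2,4) g=2 f=8, (2,5) g=1 f=8]; closed=[(1,0), (1,1), (1,2), (1,3), (1,4), (1,5)]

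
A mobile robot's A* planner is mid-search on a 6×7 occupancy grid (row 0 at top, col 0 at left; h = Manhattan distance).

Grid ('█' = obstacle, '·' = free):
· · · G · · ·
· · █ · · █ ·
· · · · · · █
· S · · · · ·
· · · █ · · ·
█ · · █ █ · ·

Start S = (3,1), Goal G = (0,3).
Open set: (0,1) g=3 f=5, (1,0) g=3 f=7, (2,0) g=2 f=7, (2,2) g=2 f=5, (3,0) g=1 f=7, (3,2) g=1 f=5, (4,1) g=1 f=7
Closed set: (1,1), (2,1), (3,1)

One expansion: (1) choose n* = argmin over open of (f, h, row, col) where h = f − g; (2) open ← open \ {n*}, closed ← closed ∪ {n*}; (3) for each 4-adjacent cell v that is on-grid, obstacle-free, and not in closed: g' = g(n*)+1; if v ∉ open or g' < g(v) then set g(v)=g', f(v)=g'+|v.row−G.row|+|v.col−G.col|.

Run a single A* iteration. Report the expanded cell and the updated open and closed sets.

step 1: expand (0,1) (f=5, h=2) → closed; open now [(0,0) g=4 f=7, (0,2) g=4 f=5, (1,0) g=3 f=7, (2,0) g=2 f=7, (2,2) g=2 f=5, (3,0) g=1 f=7, (3,2) g=1 f=5, (4,1) g=1 f=7]

expanded=(0,1); open=[(0,0) g=4 f=7, (0,2) g=4 f=5, (1,0) g=3 f=7, (2,0) g=2 f=7, (2,2) g=2 f=5, (3,0) g=1 f=7, (3,2) g=1 f=5, (4,1) g=1 f=7]; closed=[(0,1), (1,1), (2,1), (3,1)]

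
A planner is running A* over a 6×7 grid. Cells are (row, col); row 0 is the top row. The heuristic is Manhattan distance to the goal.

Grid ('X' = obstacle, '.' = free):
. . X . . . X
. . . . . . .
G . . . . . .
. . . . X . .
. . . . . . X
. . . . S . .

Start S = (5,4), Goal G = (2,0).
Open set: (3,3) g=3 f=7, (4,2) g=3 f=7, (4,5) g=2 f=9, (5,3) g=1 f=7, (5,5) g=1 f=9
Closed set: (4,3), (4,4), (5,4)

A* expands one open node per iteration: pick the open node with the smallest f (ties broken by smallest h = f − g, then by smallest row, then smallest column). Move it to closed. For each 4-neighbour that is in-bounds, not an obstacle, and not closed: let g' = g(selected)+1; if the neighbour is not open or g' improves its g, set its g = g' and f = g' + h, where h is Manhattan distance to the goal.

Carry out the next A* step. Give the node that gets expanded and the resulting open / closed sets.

step 1: expand (3,3) (f=7, h=4) → closed; open now [(2,3) g=4 f=7, (3,2) g=4 f=7, (4,2) g=3 f=7, (4,5) g=2 f=9, (5,3) g=1 f=7, (5,5) g=1 f=9]

expanded=(3,3); open=[(2,3) g=4 f=7, (3,2) g=4 f=7, (4,2) g=3 f=7, (4,5) g=2 f=9, (5,3) g=1 f=7, (5,5) g=1 f=9]; closed=[(3,3), (4,3), (4,4), (5,4)]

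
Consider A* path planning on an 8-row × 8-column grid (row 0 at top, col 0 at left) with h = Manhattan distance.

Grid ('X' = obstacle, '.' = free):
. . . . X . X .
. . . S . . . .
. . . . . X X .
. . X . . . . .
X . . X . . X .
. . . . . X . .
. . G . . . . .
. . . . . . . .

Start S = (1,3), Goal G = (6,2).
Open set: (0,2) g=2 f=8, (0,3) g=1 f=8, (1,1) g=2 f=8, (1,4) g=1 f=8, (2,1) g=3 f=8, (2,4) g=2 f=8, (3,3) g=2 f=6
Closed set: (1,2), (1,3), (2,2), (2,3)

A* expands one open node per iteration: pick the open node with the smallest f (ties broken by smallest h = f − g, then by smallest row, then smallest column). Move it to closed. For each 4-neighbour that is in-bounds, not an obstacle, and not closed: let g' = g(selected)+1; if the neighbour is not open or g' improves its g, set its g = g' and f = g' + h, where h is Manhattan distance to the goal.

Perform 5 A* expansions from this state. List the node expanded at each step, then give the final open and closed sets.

step 1: expand (3,3) (f=6, h=4) → closed; open now [(0,2) g=2 f=8, (0,3) g=1 f=8, (1,1) g=2 f=8, (1,4) g=1 f=8, (2,1) g=3 f=8, (2,4) g=2 f=8, (3,4) g=3 f=8]
step 2: expand (2,1) (f=8, h=5) → closed; open now [(0,2) g=2 f=8, (0,3) g=1 f=8, (1,1) g=2 f=8, (1,4) g=1 f=8, (2,0) g=4 f=10, (2,4) g=2 f=8, (3,1) g=4 f=8, (3,4) g=3 f=8]
step 3: expand (3,1) (f=8, h=4) → closed; open now [(0,2) g=2 f=8, (0,3) g=1 f=8, (1,1) g=2 f=8, (1,4) g=1 f=8, (2,0) g=4 f=10, (2,4) g=2 f=8, (3,0) g=5 f=10, (3,4) g=3 f=8, (4,1) g=5 f=8]
step 4: expand (4,1) (f=8, h=3) → closed; open now [(0,2) g=2 f=8, (0,3) g=1 f=8, (1,1) g=2 f=8, (1,4) g=1 f=8, (2,0) g=4 f=10, (2,4) g=2 f=8, (3,0) g=5 f=10, (3,4) g=3 f=8, (4,2) g=6 f=8, (5,1) g=6 f=8]
step 5: expand (4,2) (f=8, h=2) → closed; open now [(0,2) g=2 f=8, (0,3) g=1 f=8, (1,1) g=2 f=8, (1,4) g=1 f=8, (2,0) g=4 f=10, (2,4) g=2 f=8, (3,0) g=5 f=10, (3,4) g=3 f=8, (5,1) g=6 f=8, (5,2) g=7 f=8]

order=[(3,3) → (2,1) → (3,1) → (4,1) → (4,2)]; open=[(0,2) g=2 f=8, (0,3) g=1 f=8, (1,1) g=2 f=8, (1,4) g=1 f=8, (2,0) g=4 f=10, (2,4) g=2 f=8, (3,0) g=5 f=10, (3,4) g=3 f=8, (5,1) g=6 f=8, (5,2) g=7 f=8]; closed=[(1,2), (1,3), (2,1), (2,2), (2,3), (3,1), (3,3), (4,1), (4,2)]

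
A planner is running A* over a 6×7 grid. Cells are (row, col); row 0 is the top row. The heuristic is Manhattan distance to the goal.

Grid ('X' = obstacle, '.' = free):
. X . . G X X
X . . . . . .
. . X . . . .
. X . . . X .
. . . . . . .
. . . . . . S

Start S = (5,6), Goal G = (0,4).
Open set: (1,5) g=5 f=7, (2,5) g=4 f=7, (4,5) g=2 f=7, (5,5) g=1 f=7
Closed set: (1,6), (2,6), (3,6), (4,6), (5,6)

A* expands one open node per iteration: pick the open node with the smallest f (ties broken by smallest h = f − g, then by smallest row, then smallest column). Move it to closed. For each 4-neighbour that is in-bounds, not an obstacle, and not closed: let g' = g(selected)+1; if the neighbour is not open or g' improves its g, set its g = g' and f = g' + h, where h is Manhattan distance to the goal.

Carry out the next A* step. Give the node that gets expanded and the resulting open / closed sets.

expanded=(1,5); open=[(1,4) g=6 f=7, (2,5) g=4 f=7, (4,5) g=2 f=7, (5,5) g=1 f=7]; closed=[(1,5), (1,6), (2,6), (3,6), (4,6), (5,6)]

step 1: expand (1,5) (f=7, h=2) → closed; open now [(1,4) g=6 f=7, (2,5) g=4 f=7, (4,5) g=2 f=7, (5,5) g=1 f=7]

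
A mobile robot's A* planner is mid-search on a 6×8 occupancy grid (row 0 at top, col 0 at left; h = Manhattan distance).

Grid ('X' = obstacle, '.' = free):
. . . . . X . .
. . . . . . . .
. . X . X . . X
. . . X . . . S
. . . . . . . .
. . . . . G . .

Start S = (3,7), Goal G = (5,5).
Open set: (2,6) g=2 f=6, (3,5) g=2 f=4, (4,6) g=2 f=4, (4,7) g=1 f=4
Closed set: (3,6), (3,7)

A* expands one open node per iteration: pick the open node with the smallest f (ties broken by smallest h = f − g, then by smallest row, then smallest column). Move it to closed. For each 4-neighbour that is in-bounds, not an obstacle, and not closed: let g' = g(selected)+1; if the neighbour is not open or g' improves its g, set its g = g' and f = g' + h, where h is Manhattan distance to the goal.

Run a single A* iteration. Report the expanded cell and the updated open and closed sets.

expanded=(3,5); open=[(2,5) g=3 f=6, (2,6) g=2 f=6, (3,4) g=3 f=6, (4,5) g=3 f=4, (4,6) g=2 f=4, (4,7) g=1 f=4]; closed=[(3,5), (3,6), (3,7)]

step 1: expand (3,5) (f=4, h=2) → closed; open now [(2,5) g=3 f=6, (2,6) g=2 f=6, (3,4) g=3 f=6, (4,5) g=3 f=4, (4,6) g=2 f=4, (4,7) g=1 f=4]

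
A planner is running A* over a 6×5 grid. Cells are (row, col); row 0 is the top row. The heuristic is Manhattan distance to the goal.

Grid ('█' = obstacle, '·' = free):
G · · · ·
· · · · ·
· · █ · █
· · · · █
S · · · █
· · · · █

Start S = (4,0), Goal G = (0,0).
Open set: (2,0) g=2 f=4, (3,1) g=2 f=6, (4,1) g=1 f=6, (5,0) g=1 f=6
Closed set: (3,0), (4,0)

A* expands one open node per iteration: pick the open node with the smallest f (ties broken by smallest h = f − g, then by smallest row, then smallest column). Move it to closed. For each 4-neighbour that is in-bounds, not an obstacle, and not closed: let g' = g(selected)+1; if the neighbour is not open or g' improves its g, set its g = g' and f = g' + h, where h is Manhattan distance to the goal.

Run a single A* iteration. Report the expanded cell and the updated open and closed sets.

step 1: expand (2,0) (f=4, h=2) → closed; open now [(1,0) g=3 f=4, (2,1) g=3 f=6, (3,1) g=2 f=6, (4,1) g=1 f=6, (5,0) g=1 f=6]

expanded=(2,0); open=[(1,0) g=3 f=4, (2,1) g=3 f=6, (3,1) g=2 f=6, (4,1) g=1 f=6, (5,0) g=1 f=6]; closed=[(2,0), (3,0), (4,0)]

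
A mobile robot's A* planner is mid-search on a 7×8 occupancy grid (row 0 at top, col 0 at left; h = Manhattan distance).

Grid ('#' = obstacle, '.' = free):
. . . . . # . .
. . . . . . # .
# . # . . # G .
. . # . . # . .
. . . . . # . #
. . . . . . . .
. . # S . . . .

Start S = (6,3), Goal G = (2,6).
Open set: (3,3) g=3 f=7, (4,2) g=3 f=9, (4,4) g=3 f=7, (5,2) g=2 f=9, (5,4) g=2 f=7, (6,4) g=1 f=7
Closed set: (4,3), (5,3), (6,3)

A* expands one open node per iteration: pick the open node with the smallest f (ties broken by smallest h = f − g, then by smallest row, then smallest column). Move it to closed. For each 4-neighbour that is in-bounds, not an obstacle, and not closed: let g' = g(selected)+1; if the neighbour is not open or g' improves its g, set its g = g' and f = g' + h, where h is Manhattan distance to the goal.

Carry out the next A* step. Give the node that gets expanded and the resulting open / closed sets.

expanded=(3,3); open=[(2,3) g=4 f=7, (3,4) g=4 f=7, (4,2) g=3 f=9, (4,4) g=3 f=7, (5,2) g=2 f=9, (5,4) g=2 f=7, (6,4) g=1 f=7]; closed=[(3,3), (4,3), (5,3), (6,3)]

step 1: expand (3,3) (f=7, h=4) → closed; open now [(2,3) g=4 f=7, (3,4) g=4 f=7, (4,2) g=3 f=9, (4,4) g=3 f=7, (5,2) g=2 f=9, (5,4) g=2 f=7, (6,4) g=1 f=7]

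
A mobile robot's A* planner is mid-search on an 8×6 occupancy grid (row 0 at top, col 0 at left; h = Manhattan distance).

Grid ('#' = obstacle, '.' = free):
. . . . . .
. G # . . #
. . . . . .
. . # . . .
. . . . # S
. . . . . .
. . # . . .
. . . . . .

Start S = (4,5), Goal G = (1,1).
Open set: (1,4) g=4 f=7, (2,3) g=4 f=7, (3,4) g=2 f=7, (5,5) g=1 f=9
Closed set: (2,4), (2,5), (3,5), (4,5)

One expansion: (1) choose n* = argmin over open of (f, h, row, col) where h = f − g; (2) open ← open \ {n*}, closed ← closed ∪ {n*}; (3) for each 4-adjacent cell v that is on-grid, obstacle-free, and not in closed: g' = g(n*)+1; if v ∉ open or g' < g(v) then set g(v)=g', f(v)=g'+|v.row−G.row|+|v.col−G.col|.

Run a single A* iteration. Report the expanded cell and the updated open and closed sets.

step 1: expand (1,4) (f=7, h=3) → closed; open now [(0,4) g=5 f=9, (1,3) g=5 f=7, (2,3) g=4 f=7, (3,4) g=2 f=7, (5,5) g=1 f=9]

expanded=(1,4); open=[(0,4) g=5 f=9, (1,3) g=5 f=7, (2,3) g=4 f=7, (3,4) g=2 f=7, (5,5) g=1 f=9]; closed=[(1,4), (2,4), (2,5), (3,5), (4,5)]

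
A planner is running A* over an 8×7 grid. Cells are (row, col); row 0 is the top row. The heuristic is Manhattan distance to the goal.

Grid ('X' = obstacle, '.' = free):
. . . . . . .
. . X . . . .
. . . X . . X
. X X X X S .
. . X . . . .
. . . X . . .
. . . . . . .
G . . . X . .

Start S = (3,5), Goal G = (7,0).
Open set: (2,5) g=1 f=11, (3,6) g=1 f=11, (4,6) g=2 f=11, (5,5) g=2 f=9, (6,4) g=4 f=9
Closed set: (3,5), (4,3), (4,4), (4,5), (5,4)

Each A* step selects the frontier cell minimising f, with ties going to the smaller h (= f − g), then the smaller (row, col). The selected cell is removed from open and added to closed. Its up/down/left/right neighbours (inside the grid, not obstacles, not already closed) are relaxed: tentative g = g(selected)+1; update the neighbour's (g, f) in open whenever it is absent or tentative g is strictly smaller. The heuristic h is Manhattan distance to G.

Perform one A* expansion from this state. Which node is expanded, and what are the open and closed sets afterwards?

step 1: expand (6,4) (f=9, h=5) → closed; open now [(2,5) g=1 f=11, (3,6) g=1 f=11, (4,6) g=2 f=11, (5,5) g=2 f=9, (6,3) g=5 f=9, (6,5) g=5 f=11]

expanded=(6,4); open=[(2,5) g=1 f=11, (3,6) g=1 f=11, (4,6) g=2 f=11, (5,5) g=2 f=9, (6,3) g=5 f=9, (6,5) g=5 f=11]; closed=[(3,5), (4,3), (4,4), (4,5), (5,4), (6,4)]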